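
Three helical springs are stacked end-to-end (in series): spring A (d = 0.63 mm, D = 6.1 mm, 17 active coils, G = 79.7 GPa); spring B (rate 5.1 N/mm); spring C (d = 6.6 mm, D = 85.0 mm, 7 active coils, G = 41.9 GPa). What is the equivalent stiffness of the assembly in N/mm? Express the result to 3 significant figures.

k_A = Gd⁴/(8D³N_a) = (79.7×10³)(0.63⁴)/(8·6.1³·17) = 0.40672 N/mm
k_C = Gd⁴/(8D³N_a) = (41.9×10³)(6.6⁴)/(8·85.0³·7) = 2.3118 N/mm
Series: 1/k_eq = 1/0.40672 + 1/5.1 + 1/2.3118 = 3.0874; k_eq = 0.3239 N/mm

0.324 N/mm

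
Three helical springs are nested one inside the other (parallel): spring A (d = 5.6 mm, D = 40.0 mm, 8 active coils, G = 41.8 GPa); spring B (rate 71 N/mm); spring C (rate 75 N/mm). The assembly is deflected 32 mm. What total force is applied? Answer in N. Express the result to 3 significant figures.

k_A = Gd⁴/(8D³N_a) = (41.8×10³)(5.6⁴)/(8·40.0³·8) = 10.036 N/mm
Parallel: k_eq = 10.036 + 71 + 75 = 156.04 N/mm
F = k_eq·δ = 156.04·32 = 4993.2 N

4990 N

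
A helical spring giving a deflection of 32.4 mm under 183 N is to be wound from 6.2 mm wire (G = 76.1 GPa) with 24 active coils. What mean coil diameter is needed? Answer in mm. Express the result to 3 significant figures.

47.0 mm

Required rate k = F/δ = 183/32.4 = 5.6481 N/mm
D = (Gd⁴/(8N_a·k))^(1/3) = (76.1×10³·6.2⁴/(8·24·5.6481))^(1/3)
  = (103692)^(1/3) = 46.9802 mm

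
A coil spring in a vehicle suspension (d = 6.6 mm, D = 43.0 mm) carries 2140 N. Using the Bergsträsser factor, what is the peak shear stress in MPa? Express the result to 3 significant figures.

Spring index C = D/d = 43.0/6.6 = 6.5152
K_B = (4C+2)/(4C−3) = 28.061/23.061 = 1.2168
τ₀ = 8FD/(πd³) = 8·2140·43.0/(π·6.6³) = 736160/903.2 = 815.06 MPa
τ_max = K·τ₀ = 1.2168 × 815.06 = 991.78 MPa

992 MPa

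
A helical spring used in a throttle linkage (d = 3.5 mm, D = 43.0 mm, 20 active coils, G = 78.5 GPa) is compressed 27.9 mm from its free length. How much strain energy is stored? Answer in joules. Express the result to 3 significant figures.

k = Gd⁴/(8D³N_a) = (78.5×10³)(3.5⁴)/(8·43.0³·20) = 0.92601 N/mm
U = ½kδ² = 0.5 × 0.92601 × 27.9² = 360.41 N·mm = 0.36041 J

0.360 J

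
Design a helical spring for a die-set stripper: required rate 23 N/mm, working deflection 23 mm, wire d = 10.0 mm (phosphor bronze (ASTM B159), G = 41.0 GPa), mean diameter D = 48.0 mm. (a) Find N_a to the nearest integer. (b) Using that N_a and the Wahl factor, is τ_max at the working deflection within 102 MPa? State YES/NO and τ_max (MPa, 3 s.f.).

(a) 20 coils; (b) YES, τ_max = 86.3 MPa

N_a = Gd⁴/(8D³k) = (41.0×10³)(10.0⁴)/(8·48.0³·23) = 20.15 → N_a = 20
Actual rate k = Gd⁴/(8D³·20) = 23.171 N/mm
Working load F = kδ = 23.171·23 = 532.93 N
C = 48.0/10.0 = 4.8000; K_W = (4C−1)/(4C−4)+0.615/C = 1.3255
τ_max = K_W·8FD/(πd³) = 1.3255·65.14 = 86.343 MPa
τ_max ≤ 102 MPa → acceptable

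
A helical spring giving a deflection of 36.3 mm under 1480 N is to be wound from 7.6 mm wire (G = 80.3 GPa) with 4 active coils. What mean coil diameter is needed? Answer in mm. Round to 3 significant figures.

Required rate k = F/δ = 1480/36.3 = 40.771 N/mm
D = (Gd⁴/(8N_a·k))^(1/3) = (80.3×10³·7.6⁴/(8·4·40.771))^(1/3)
  = (205336)^(1/3) = 58.9959 mm

59.0 mm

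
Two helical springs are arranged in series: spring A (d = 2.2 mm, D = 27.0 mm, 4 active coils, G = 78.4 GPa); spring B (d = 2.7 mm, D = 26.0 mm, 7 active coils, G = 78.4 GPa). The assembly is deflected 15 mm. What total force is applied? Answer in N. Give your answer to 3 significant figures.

25.9 N

k_A = Gd⁴/(8D³N_a) = (78.4×10³)(2.2⁴)/(8·27.0³·4) = 2.9159 N/mm
k_B = Gd⁴/(8D³N_a) = (78.4×10³)(2.7⁴)/(8·26.0³·7) = 4.2331 N/mm
Series: 1/k_eq = 1/2.9159 + 1/4.2331 = 0.57918; k_eq = 1.7266 N/mm
F = k_eq·δ = 1.7266·15 = 25.899 N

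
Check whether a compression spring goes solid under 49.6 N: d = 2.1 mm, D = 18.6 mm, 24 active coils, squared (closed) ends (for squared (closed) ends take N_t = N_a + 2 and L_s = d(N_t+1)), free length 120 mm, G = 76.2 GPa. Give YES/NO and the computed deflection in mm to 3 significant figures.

NO, δ = 41.4 mm

k = Gd⁴/(8D³N_a) = (76.2×10³)(2.1⁴)/(8·18.6³·24) = 1.1995 N/mm
N_t = 26; L_s = 2.1·27 = 56.7 mm; δ_solid = L₀ − L_s = 120 − 56.7 = 63.3 mm
δ = F/k = 49.6/1.1995 = 41.351 mm
δ < δ_solid → spring does not go solid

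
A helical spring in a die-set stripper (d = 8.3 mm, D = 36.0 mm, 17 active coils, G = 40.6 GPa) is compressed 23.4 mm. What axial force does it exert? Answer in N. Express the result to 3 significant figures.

k = Gd⁴/(8D³N_a) = (40.6×10³)(8.3⁴)/(8·36.0³·17) = 30.366 N/mm
F = k·δ = 30.366 × 23.4 = 710.57 N

711 N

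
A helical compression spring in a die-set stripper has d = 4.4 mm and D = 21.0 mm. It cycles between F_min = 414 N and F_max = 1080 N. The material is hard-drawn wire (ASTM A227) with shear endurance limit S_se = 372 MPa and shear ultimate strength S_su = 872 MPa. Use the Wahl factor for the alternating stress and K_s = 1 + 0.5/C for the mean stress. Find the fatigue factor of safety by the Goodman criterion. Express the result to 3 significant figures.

0.746

C = D/d = 21.0/4.4 = 4.7727; K_W = (4C−1)/(4C−4)+0.615/C = 1.3277; K_s = 1+0.5/C = 1.1048
F_a = (F_max−F_min)/2 = 333 N; F_m = (F_max+F_min)/2 = 747 N
τ_a = K_W·8F_aD/(πd³) = 1.3277 × 209.05 = 277.54 MPa
τ_m = K_s·8F_mD/(πd³) = 1.1048 × 468.95 = 518.07 MPa
Goodman: 1/n_f = τ_a/S_se + τ_m/S_su = 277.54/372 + 518.07/872 = 0.74608 + 0.59412 = 1.3402
n_f = 1/1.3402 = 0.7462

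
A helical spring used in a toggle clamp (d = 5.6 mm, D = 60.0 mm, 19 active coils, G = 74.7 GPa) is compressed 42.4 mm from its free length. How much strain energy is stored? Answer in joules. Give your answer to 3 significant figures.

2.01 J

k = Gd⁴/(8D³N_a) = (74.7×10³)(5.6⁴)/(8·60.0³·19) = 2.2376 N/mm
U = ½kδ² = 0.5 × 2.2376 × 42.4² = 2011.3 N·mm = 2.0113 J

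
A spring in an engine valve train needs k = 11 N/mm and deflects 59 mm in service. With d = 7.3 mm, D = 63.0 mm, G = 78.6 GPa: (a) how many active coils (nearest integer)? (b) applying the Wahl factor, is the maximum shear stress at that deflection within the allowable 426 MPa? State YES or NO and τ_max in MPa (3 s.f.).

N_a = Gd⁴/(8D³k) = (78.6×10³)(7.3⁴)/(8·63.0³·11) = 10.14 → N_a = 10
Actual rate k = Gd⁴/(8D³·10) = 11.158 N/mm
Working load F = kδ = 11.158·59 = 658.35 N
C = 63.0/7.3 = 8.6301; K_W = (4C−1)/(4C−4)+0.615/C = 1.1696
τ_max = K_W·8FD/(πd³) = 1.1696·271.5 = 317.53 MPa
τ_max ≤ 426 MPa → acceptable

(a) 10 coils; (b) YES, τ_max = 318 MPa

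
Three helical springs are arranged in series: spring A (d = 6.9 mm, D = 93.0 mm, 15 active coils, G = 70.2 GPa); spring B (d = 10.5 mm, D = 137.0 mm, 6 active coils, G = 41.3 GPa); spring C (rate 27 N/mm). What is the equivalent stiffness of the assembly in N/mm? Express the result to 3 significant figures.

k_A = Gd⁴/(8D³N_a) = (70.2×10³)(6.9⁴)/(8·93.0³·15) = 1.6486 N/mm
k_B = Gd⁴/(8D³N_a) = (41.3×10³)(10.5⁴)/(8·137.0³·6) = 4.0673 N/mm
Series: 1/k_eq = 1/1.6486 + 1/4.0673 + 1/27 = 0.88949; k_eq = 1.1242 N/mm

1.12 N/mm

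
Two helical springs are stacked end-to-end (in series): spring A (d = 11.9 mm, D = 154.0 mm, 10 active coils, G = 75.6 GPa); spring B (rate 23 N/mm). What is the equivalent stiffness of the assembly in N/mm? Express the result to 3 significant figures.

4.23 N/mm

k_A = Gd⁴/(8D³N_a) = (75.6×10³)(11.9⁴)/(8·154.0³·10) = 5.1887 N/mm
Series: 1/k_eq = 1/5.1887 + 1/23 = 0.23621; k_eq = 4.2336 N/mm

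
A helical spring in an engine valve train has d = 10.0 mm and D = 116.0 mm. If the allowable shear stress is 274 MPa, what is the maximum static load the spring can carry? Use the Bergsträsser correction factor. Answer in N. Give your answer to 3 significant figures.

C = D/d = 116.0/10.0 = 11.6000
K_B = (4C+2)/(4C−3) = 48.400/43.400 = 1.1152
τ_max = K·8FD/(πd³) → F_max = τ_allow·πd³/(8DK)
F_max = 274·π·10.0³/(8·116.0·1.1152) = 8.608e+05/1034.9 = 831.76 N

832 N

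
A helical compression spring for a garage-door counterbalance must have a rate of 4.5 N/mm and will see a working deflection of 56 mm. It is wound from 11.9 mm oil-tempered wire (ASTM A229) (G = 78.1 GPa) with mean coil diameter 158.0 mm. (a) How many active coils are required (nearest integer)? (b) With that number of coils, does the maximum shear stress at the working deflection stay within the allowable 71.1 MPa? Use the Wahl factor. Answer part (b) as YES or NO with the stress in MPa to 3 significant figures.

N_a = Gd⁴/(8D³k) = (78.1×10³)(11.9⁴)/(8·158.0³·4.5) = 11.03 → N_a = 11
Actual rate k = Gd⁴/(8D³·11) = 4.5122 N/mm
Working load F = kδ = 4.5122·56 = 252.68 N
C = 158.0/11.9 = 13.2773; K_W = (4C−1)/(4C−4)+0.615/C = 1.1074
τ_max = K_W·8FD/(πd³) = 1.1074·60.329 = 66.809 MPa
τ_max ≤ 71.1 MPa → acceptable

(a) 11 coils; (b) YES, τ_max = 66.8 MPa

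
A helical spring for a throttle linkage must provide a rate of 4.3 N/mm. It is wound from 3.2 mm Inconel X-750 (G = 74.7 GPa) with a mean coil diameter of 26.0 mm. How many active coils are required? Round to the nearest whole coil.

N_a = Gd⁴/(8D³k) = (74.7×10³ × 3.2⁴)/(8 × 26.0³ × 4.3)
    = 7.83286e+06 / 604614 = 12.96 → 13 coils

13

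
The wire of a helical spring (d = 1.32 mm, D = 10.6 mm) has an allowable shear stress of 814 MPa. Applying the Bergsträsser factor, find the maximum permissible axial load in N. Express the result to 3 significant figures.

59.2 N

C = D/d = 10.6/1.32 = 8.0303
K_B = (4C+2)/(4C−3) = 34.121/29.121 = 1.1717
τ_max = K·8FD/(πd³) → F_max = τ_allow·πd³/(8DK)
F_max = 814·π·1.32³/(8·10.6·1.1717) = 5881.6/99.36 = 59.195 N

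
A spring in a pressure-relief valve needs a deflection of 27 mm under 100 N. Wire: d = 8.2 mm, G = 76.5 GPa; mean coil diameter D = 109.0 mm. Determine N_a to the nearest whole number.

Required rate k = F/δ = 100/27 = 3.7037 N/mm
N_a = Gd⁴/(8D³k) = (76.5×10³ × 8.2⁴)/(8 × 109.0³ × 3.7037)
    = 3.45873e+08 / 3.83712e+07 = 9.014 → 9 coils

9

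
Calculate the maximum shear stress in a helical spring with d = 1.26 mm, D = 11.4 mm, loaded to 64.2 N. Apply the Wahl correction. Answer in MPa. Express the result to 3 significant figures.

1080 MPa

Spring index C = D/d = 11.4/1.26 = 9.0476
K_W = (4C−1)/(4C−4) + 0.615/C = 35.190/32.190 + 0.0680 = 1.1612
τ₀ = 8FD/(πd³) = 8·64.2·11.4/(π·1.26³) = 5855.04/6.2844 = 931.68 MPa
τ_max = K·τ₀ = 1.1612 × 931.68 = 1081.8 MPa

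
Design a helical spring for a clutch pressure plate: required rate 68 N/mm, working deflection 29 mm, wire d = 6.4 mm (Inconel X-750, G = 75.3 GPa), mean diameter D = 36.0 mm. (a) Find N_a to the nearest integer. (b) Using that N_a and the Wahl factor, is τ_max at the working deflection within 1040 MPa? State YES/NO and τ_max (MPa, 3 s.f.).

N_a = Gd⁴/(8D³k) = (75.3×10³)(6.4⁴)/(8·36.0³·68) = 4.977 → N_a = 5
Actual rate k = Gd⁴/(8D³·5) = 67.694 N/mm
Working load F = kδ = 67.694·29 = 1963.1 N
C = 36.0/6.4 = 5.6250; K_W = (4C−1)/(4C−4)+0.615/C = 1.2715
τ_max = K_W·8FD/(πd³) = 1.2715·686.51 = 872.9 MPa
τ_max ≤ 1040 MPa → acceptable

(a) 5 coils; (b) YES, τ_max = 873 MPa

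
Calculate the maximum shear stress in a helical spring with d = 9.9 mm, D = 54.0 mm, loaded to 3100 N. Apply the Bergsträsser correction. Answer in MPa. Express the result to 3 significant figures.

556 MPa

Spring index C = D/d = 54.0/9.9 = 5.4545
K_B = (4C+2)/(4C−3) = 23.818/18.818 = 1.2657
τ₀ = 8FD/(πd³) = 8·3100·54.0/(π·9.9³) = 1.3392e+06/3048.3 = 439.33 MPa
τ_max = K·τ₀ = 1.2657 × 439.33 = 556.06 MPa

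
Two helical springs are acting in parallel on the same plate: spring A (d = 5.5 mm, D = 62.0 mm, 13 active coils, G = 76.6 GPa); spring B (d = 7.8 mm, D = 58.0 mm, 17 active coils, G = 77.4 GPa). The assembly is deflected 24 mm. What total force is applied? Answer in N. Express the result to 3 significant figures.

327 N

k_A = Gd⁴/(8D³N_a) = (76.6×10³)(5.5⁴)/(8·62.0³·13) = 2.8279 N/mm
k_B = Gd⁴/(8D³N_a) = (77.4×10³)(7.8⁴)/(8·58.0³·17) = 10.797 N/mm
Parallel: k_eq = 2.8279 + 10.797 = 13.625 N/mm
F = k_eq·δ = 13.625·24 = 326.99 N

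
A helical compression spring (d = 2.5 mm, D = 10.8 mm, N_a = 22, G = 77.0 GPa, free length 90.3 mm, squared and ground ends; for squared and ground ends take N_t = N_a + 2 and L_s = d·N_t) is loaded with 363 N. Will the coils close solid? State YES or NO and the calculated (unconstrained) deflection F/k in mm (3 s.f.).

k = Gd⁴/(8D³N_a) = (77.0×10³)(2.5⁴)/(8·10.8³·22) = 13.566 N/mm
N_t = 24; L_s = 2.5·24 = 60 mm; δ_solid = L₀ − L_s = 90.3 − 60 = 30.3 mm
δ = F/k = 363/13.566 = 26.757 mm
δ < δ_solid → spring does not go solid

NO, δ = 26.8 mm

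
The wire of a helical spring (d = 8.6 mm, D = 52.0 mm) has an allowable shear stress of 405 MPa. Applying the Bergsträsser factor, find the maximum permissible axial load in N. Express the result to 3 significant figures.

C = D/d = 52.0/8.6 = 6.0465
K_B = (4C+2)/(4C−3) = 26.186/21.186 = 1.2360
τ_max = K·8FD/(πd³) → F_max = τ_allow·πd³/(8DK)
F_max = 405·π·8.6³/(8·52.0·1.2360) = 8.0928e+05/514.18 = 1573.9 N

1570 N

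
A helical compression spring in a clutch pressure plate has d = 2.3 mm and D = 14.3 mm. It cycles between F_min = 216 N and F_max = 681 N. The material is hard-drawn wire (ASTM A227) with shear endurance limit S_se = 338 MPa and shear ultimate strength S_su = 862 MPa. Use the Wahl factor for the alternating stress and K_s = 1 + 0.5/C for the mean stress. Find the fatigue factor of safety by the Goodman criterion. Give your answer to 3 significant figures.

0.236

C = D/d = 14.3/2.3 = 6.2174; K_W = (4C−1)/(4C−4)+0.615/C = 1.2427; K_s = 1+0.5/C = 1.0804
F_a = (F_max−F_min)/2 = 232.5 N; F_m = (F_max+F_min)/2 = 448.5 N
τ_a = K_W·8F_aD/(πd³) = 1.2427 × 695.85 = 864.71 MPa
τ_m = K_s·8F_mD/(πd³) = 1.0804 × 1342.3 = 1450.3 MPa
Goodman: 1/n_f = τ_a/S_se + τ_m/S_su = 864.71/338 + 1450.3/862 = 2.55831 + 1.68244 = 4.2408
n_f = 1/4.2408 = 0.2358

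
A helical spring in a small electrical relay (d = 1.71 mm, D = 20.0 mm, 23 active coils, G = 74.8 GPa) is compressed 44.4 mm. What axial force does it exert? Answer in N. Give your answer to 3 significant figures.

19.3 N

k = Gd⁴/(8D³N_a) = (74.8×10³)(1.71⁴)/(8·20.0³·23) = 0.43449 N/mm
F = k·δ = 0.43449 × 44.4 = 19.291 N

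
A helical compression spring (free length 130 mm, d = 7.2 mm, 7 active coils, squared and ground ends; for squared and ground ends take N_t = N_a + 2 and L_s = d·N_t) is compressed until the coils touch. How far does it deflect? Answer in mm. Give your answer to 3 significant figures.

65.2 mm

N_t = 9; L_s = 7.2·9 = 64.8 mm
δ_solid = L₀ − L_s = 130 − 64.8 = 65.2 mm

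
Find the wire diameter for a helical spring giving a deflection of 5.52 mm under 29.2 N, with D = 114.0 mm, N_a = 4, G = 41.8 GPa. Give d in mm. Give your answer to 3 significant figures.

Required rate k = F/δ = 29.2/5.52 = 5.2899 N/mm
d = (8D³N_a·k / G)^(1/4) = (8·114.0³·4·5.2899 / (41.8×10³))^0.25
  = (5999.7)^0.25 = 8.8010 mm

8.80 mm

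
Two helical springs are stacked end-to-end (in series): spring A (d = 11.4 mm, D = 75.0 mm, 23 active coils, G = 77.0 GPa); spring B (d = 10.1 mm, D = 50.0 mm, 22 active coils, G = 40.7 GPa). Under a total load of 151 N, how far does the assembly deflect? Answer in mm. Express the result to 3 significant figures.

k_A = Gd⁴/(8D³N_a) = (77.0×10³)(11.4⁴)/(8·75.0³·23) = 16.754 N/mm
k_B = Gd⁴/(8D³N_a) = (40.7×10³)(10.1⁴)/(8·50.0³·22) = 19.251 N/mm
Series: 1/k_eq = 1/16.754 + 1/19.251 = 0.11163; k_eq = 8.9579 N/mm
δ = F/k_eq = 151/8.9579 = 16.857 mm

16.9 mm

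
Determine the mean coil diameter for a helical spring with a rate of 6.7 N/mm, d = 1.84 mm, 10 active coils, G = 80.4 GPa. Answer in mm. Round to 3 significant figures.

12.0 mm

D = (Gd⁴/(8N_a·k))^(1/3) = (80.4×10³·1.84⁴/(8·10·6.7))^(1/3)
  = (1719.34)^(1/3) = 11.9799 mm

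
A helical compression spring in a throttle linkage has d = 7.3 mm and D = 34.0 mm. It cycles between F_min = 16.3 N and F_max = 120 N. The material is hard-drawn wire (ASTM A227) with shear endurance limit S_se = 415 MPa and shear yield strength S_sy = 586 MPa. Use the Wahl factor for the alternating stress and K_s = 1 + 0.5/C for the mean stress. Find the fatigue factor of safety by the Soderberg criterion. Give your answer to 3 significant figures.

15.2

C = D/d = 34.0/7.3 = 4.6575; K_W = (4C−1)/(4C−4)+0.615/C = 1.3371; K_s = 1+0.5/C = 1.1074
F_a = (F_max−F_min)/2 = 51.85 N; F_m = (F_max+F_min)/2 = 68.15 N
τ_a = K_W·8F_aD/(πd³) = 1.3371 × 11.54 = 15.43 MPa
τ_m = K_s·8F_mD/(πd³) = 1.1074 × 15.168 = 16.796 MPa
Soderberg: 1/n_f = τ_a/S_se + τ_m/S_sy = 15.43/415 + 16.796/586 = 0.03718 + 0.02866 = 0.065842
n_f = 1/0.065842 = 15.19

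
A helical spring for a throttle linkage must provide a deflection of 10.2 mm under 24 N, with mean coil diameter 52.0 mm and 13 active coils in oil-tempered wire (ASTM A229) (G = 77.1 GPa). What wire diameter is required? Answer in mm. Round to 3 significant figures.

Required rate k = F/δ = 24/10.2 = 2.3529 N/mm
d = (8D³N_a·k / G)^(1/4) = (8·52.0³·13·2.3529 / (77.1×10³))^0.25
  = (446.27)^0.25 = 4.5962 mm

4.60 mm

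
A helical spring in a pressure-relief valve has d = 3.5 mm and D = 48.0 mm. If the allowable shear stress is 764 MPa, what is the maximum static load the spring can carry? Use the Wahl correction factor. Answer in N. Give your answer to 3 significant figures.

C = D/d = 48.0/3.5 = 13.7143
K_W = (4C−1)/(4C−4) + 0.615/C = 53.857/50.857 + 0.0448 = 1.1038
τ_max = K·8FD/(πd³) → F_max = τ_allow·πd³/(8DK)
F_max = 764·π·3.5³/(8·48.0·1.1038) = 1.0291e+05/423.87 = 242.78 N

243 N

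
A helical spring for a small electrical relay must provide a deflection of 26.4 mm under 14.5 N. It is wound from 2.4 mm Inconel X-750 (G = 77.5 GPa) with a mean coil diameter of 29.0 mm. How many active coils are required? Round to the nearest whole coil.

24

Required rate k = F/δ = 14.5/26.4 = 0.54924 N/mm
N_a = Gd⁴/(8D³k) = (77.5×10³ × 2.4⁴)/(8 × 29.0³ × 0.54924)
    = 2.57126e+06 / 107164 = 23.99 → 24 coils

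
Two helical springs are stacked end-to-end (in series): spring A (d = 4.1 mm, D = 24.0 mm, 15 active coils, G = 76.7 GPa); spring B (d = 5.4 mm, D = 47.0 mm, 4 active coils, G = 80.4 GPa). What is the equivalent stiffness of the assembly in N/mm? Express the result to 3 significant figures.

7.99 N/mm

k_A = Gd⁴/(8D³N_a) = (76.7×10³)(4.1⁴)/(8·24.0³·15) = 13.065 N/mm
k_B = Gd⁴/(8D³N_a) = (80.4×10³)(5.4⁴)/(8·47.0³·4) = 20.577 N/mm
Series: 1/k_eq = 1/13.065 + 1/20.577 = 0.12514; k_eq = 7.9913 N/mm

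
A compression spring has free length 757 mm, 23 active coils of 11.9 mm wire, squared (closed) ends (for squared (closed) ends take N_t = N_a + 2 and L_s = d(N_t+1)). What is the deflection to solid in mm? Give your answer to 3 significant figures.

448 mm

N_t = 25; L_s = 11.9·26 = 309.4 mm
δ_solid = L₀ − L_s = 757 − 309.4 = 447.6 mm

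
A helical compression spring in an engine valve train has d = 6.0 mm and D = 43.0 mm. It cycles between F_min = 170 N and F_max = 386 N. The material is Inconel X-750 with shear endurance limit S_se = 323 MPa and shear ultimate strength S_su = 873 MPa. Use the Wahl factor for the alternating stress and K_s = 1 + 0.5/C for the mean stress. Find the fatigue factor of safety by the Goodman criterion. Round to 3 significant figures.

C = D/d = 43.0/6.0 = 7.1667; K_W = (4C−1)/(4C−4)+0.615/C = 1.2074; K_s = 1+0.5/C = 1.0698
F_a = (F_max−F_min)/2 = 108 N; F_m = (F_max+F_min)/2 = 278 N
τ_a = K_W·8F_aD/(πd³) = 1.2074 × 54.749 = 66.106 MPa
τ_m = K_s·8F_mD/(πd³) = 1.0698 × 140.93 = 150.76 MPa
Goodman: 1/n_f = τ_a/S_se + τ_m/S_su = 66.106/323 + 150.76/873 = 0.20466 + 0.17269 = 0.37736
n_f = 1/0.37736 = 2.65

2.65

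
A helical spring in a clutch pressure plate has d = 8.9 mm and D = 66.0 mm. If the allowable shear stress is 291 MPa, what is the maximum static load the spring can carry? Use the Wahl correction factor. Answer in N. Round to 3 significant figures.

1020 N

C = D/d = 66.0/8.9 = 7.4157
K_W = (4C−1)/(4C−4) + 0.615/C = 28.663/25.663 + 0.0829 = 1.1998
τ_max = K·8FD/(πd³) → F_max = τ_allow·πd³/(8DK)
F_max = 291·π·8.9³/(8·66.0·1.1998) = 6.4449e+05/633.51 = 1017.3 N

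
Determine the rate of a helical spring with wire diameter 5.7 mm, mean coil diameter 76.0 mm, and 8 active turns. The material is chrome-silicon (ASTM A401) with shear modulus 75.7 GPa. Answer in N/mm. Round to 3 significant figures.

2.84 N/mm

k = Gd⁴/(8D³N_a) = (75.7×10³ × 5.7⁴) / (8 × 76.0³ × 8)
  = 7.99089e+07 / 2.80945e+07 = 2.8443 N/mm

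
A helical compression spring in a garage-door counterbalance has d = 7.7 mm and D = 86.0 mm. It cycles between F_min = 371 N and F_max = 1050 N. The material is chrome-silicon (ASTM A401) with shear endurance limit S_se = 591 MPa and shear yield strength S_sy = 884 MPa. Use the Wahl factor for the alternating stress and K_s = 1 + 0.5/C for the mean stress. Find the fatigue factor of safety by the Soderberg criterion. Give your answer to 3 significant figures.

1.40

C = D/d = 86.0/7.7 = 11.1688; K_W = (4C−1)/(4C−4)+0.615/C = 1.1288; K_s = 1+0.5/C = 1.0448
F_a = (F_max−F_min)/2 = 339.5 N; F_m = (F_max+F_min)/2 = 710.5 N
τ_a = K_W·8F_aD/(πd³) = 1.1288 × 162.86 = 183.84 MPa
τ_m = K_s·8F_mD/(πd³) = 1.0448 × 340.82 = 356.08 MPa
Soderberg: 1/n_f = τ_a/S_se + τ_m/S_sy = 183.84/591 + 356.08/884 = 0.31106 + 0.40281 = 0.71387
n_f = 1/0.71387 = 1.401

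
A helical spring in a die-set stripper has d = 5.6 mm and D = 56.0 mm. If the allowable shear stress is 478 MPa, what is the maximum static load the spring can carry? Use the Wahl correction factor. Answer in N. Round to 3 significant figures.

C = D/d = 56.0/5.6 = 10.0000
K_W = (4C−1)/(4C−4) + 0.615/C = 39.000/36.000 + 0.0615 = 1.1448
τ_max = K·8FD/(πd³) → F_max = τ_allow·πd³/(8DK)
F_max = 478·π·5.6³/(8·56.0·1.1448) = 2.6372e+05/512.89 = 514.19 N

514 N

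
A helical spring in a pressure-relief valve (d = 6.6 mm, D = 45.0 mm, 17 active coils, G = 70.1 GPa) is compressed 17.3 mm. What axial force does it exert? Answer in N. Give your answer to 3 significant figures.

k = Gd⁴/(8D³N_a) = (70.1×10³)(6.6⁴)/(8·45.0³·17) = 10.733 N/mm
F = k·δ = 10.733 × 17.3 = 185.68 N

186 N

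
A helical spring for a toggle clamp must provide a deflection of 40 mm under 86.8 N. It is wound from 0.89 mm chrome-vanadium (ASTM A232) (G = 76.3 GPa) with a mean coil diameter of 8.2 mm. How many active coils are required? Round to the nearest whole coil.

Required rate k = F/δ = 86.8/40 = 2.17 N/mm
N_a = Gd⁴/(8D³k) = (76.3×10³ × 0.89⁴)/(8 × 8.2³ × 2.17)
    = 47872.3 / 9571.75 = 5.001 → 5 coils

5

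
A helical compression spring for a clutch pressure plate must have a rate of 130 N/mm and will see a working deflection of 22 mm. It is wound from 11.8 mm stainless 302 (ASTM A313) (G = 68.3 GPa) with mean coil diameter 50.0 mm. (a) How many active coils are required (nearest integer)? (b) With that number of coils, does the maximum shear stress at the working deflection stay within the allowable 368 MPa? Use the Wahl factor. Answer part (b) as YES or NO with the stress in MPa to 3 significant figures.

N_a = Gd⁴/(8D³k) = (68.3×10³)(11.8⁴)/(8·50.0³·130) = 10.19 → N_a = 10
Actual rate k = Gd⁴/(8D³·10) = 132.42 N/mm
Working load F = kδ = 132.42·22 = 2913.2 N
C = 50.0/11.8 = 4.2373; K_W = (4C−1)/(4C−4)+0.615/C = 1.3768
τ_max = K_W·8FD/(πd³) = 1.3768·225.75 = 310.82 MPa
τ_max ≤ 368 MPa → acceptable

(a) 10 coils; (b) YES, τ_max = 311 MPa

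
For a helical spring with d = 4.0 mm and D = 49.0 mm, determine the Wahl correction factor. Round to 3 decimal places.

1.117

C = D/d = 49.0/4.0 = 12.2500
K_W = (4C−1)/(4C−4) + 0.615/C = 48.000/45.000 + 0.0502 = 1.1169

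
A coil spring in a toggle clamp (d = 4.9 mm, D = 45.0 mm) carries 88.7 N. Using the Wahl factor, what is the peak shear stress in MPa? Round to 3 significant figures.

100 MPa

Spring index C = D/d = 45.0/4.9 = 9.1837
K_W = (4C−1)/(4C−4) + 0.615/C = 35.735/32.735 + 0.0670 = 1.1586
τ₀ = 8FD/(πd³) = 8·88.7·45.0/(π·4.9³) = 31932/369.61 = 86.395 MPa
τ_max = K·τ₀ = 1.1586 × 86.395 = 100.1 MPa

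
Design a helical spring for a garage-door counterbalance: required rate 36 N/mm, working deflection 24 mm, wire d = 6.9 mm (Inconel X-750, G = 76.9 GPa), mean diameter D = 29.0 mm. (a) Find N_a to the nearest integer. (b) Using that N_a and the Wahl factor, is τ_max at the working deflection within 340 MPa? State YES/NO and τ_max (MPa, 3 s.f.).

N_a = Gd⁴/(8D³k) = (76.9×10³)(6.9⁴)/(8·29.0³·36) = 24.82 → N_a = 25
Actual rate k = Gd⁴/(8D³·25) = 35.735 N/mm
Working load F = kδ = 35.735·24 = 857.65 N
C = 29.0/6.9 = 4.2029; K_W = (4C−1)/(4C−4)+0.615/C = 1.3805
τ_max = K_W·8FD/(πd³) = 1.3805·192.8 = 266.15 MPa
τ_max ≤ 340 MPa → acceptable

(a) 25 coils; (b) YES, τ_max = 266 MPa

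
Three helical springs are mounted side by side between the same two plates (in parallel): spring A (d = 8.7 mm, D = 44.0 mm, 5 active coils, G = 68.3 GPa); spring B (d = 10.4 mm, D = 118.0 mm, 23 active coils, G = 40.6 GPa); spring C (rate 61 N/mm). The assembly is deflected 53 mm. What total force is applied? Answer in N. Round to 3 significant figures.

k_A = Gd⁴/(8D³N_a) = (68.3×10³)(8.7⁴)/(8·44.0³·5) = 114.84 N/mm
k_B = Gd⁴/(8D³N_a) = (40.6×10³)(10.4⁴)/(8·118.0³·23) = 1.5711 N/mm
Parallel: k_eq = 114.84 + 1.5711 + 61 = 177.41 N/mm
F = k_eq·δ = 177.41·53 = 9402.6 N

9400 N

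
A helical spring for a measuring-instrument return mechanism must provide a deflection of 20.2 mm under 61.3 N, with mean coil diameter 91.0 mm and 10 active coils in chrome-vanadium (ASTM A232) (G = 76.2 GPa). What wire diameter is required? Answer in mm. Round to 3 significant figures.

Required rate k = F/δ = 61.3/20.2 = 3.0347 N/mm
d = (8D³N_a·k / G)^(1/4) = (8·91.0³·10·3.0347 / (76.2×10³))^0.25
  = (2400.9)^0.25 = 6.9999 mm

7.00 mm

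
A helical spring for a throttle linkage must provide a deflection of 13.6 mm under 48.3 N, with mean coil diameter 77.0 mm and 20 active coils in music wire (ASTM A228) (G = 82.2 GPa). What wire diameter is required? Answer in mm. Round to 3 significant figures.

Required rate k = F/δ = 48.3/13.6 = 3.5515 N/mm
d = (8D³N_a·k / G)^(1/4) = (8·77.0³·20·3.5515 / (82.2×10³))^0.25
  = (3155.9)^0.25 = 7.4952 mm

7.50 mm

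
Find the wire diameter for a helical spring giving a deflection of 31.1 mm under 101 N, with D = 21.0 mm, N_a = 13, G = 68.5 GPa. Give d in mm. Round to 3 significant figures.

Required rate k = F/δ = 101/31.1 = 3.2476 N/mm
d = (8D³N_a·k / G)^(1/4) = (8·21.0³·13·3.2476 / (68.5×10³))^0.25
  = (45.663)^0.25 = 2.5995 mm

2.60 mm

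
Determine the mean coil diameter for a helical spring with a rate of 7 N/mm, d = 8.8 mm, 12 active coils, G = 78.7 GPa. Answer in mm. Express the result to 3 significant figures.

D = (Gd⁴/(8N_a·k))^(1/3) = (78.7×10³·8.8⁴/(8·12·7))^(1/3)
  = (702322)^(1/3) = 88.8885 mm

88.9 mm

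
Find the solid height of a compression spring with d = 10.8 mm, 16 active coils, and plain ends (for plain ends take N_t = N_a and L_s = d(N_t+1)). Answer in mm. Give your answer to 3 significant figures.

plain ends: N_t = N_a = 16
L_s = d·(N_t+1) = 10.8 × 17 = 183.6 mm

184 mm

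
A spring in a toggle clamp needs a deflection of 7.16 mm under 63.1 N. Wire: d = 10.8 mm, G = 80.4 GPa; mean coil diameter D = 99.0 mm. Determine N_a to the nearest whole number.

16

Required rate k = F/δ = 63.1/7.16 = 8.8128 N/mm
N_a = Gd⁴/(8D³k) = (80.4×10³ × 10.8⁴)/(8 × 99.0³ × 8.8128)
    = 1.09383e+09 / 6.84088e+07 = 15.99 → 16 coils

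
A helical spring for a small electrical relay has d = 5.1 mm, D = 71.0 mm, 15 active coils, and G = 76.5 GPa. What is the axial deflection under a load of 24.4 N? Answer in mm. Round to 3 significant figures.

20.2 mm

k = Gd⁴/(8D³N_a) = (76.5×10³)(5.1⁴)/(8·71.0³·15) = 1.205 N/mm
δ = F/k = 24.4 / 1.205 = 20.249 mm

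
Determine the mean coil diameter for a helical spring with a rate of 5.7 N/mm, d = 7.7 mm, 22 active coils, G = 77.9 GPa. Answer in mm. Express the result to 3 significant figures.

D = (Gd⁴/(8N_a·k))^(1/3) = (77.9×10³·7.7⁴/(8·22·5.7))^(1/3)
  = (272969)^(1/3) = 64.8691 mm

64.9 mm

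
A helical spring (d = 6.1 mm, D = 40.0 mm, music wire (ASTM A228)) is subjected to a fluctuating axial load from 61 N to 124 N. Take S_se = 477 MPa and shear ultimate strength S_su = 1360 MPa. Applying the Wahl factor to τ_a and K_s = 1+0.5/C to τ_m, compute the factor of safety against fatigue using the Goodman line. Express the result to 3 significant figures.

14.4

C = D/d = 40.0/6.1 = 6.5574; K_W = (4C−1)/(4C−4)+0.615/C = 1.2287; K_s = 1+0.5/C = 1.0762
F_a = (F_max−F_min)/2 = 31.5 N; F_m = (F_max+F_min)/2 = 92.5 N
τ_a = K_W·8F_aD/(πd³) = 1.2287 × 14.136 = 17.369 MPa
τ_m = K_s·8F_mD/(πd³) = 1.0762 × 41.51 = 44.675 MPa
Goodman: 1/n_f = τ_a/S_se + τ_m/S_su = 17.369/477 + 44.675/1360 = 0.03641 + 0.03285 = 0.069263
n_f = 1/0.069263 = 14.44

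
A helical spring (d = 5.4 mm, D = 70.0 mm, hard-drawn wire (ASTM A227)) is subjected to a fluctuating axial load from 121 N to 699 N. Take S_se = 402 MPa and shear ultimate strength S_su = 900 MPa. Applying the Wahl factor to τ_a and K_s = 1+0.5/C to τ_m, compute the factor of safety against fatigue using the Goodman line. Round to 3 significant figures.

C = D/d = 70.0/5.4 = 12.9630; K_W = (4C−1)/(4C−4)+0.615/C = 1.1101; K_s = 1+0.5/C = 1.0386
F_a = (F_max−F_min)/2 = 289 N; F_m = (F_max+F_min)/2 = 410 N
τ_a = K_W·8F_aD/(πd³) = 1.1101 × 327.16 = 363.19 MPa
τ_m = K_s·8F_mD/(πd³) = 1.0386 × 464.13 = 482.03 MPa
Goodman: 1/n_f = τ_a/S_se + τ_m/S_su = 363.19/402 + 482.03/900 = 0.90345 + 0.53559 = 1.439
n_f = 1/1.439 = 0.6949

0.695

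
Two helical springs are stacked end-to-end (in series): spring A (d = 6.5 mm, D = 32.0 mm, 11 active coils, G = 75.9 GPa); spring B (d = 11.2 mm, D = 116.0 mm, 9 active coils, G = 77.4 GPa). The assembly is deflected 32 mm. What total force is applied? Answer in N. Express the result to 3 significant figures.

282 N

k_A = Gd⁴/(8D³N_a) = (75.9×10³)(6.5⁴)/(8·32.0³·11) = 46.985 N/mm
k_B = Gd⁴/(8D³N_a) = (77.4×10³)(11.2⁴)/(8·116.0³·9) = 10.837 N/mm
Series: 1/k_eq = 1/46.985 + 1/10.837 = 0.11356; k_eq = 8.8059 N/mm
F = k_eq·δ = 8.8059·32 = 281.79 N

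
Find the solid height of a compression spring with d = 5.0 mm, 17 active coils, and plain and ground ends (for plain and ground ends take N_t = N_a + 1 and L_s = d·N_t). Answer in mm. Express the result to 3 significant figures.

plain and ground ends: N_t = N_a + 1 = 17 + 1 = 18
L_s = d·N_t = 5.0 × 18 = 90 mm

90.0 mm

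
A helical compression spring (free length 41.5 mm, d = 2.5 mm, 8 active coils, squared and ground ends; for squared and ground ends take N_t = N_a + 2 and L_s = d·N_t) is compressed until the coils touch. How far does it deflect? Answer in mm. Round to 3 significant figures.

N_t = 10; L_s = 2.5·10 = 25 mm
δ_solid = L₀ − L_s = 41.5 − 25 = 16.5 mm

16.5 mm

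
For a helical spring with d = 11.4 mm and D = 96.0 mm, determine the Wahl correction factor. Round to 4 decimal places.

1.1741

C = D/d = 96.0/11.4 = 8.4211
K_W = (4C−1)/(4C−4) + 0.615/C = 32.684/29.684 + 0.0730 = 1.1741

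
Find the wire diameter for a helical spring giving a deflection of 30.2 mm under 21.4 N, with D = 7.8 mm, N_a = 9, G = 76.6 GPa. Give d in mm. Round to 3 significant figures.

Required rate k = F/δ = 21.4/30.2 = 0.70861 N/mm
d = (8D³N_a·k / G)^(1/4) = (8·7.8³·9·0.70861 / (76.6×10³))^0.25
  = (0.31608)^0.25 = 0.7498 mm

0.750 mm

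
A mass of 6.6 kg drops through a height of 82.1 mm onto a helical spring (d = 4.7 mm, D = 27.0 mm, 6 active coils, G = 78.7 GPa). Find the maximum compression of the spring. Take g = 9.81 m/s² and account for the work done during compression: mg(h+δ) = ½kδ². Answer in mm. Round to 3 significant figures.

17.8 mm

k = Gd⁴/(8D³N_a) = (78.7×10³)(4.7⁴)/(8·27.0³·6) = 40.647 N/mm
W = mg = 6.6 × 9.81 = 64.746 N
½kδ² − Wδ − Wh = 0 → δ = (W + √(W² + 2kWh))/k
δ = (64.746 + √(4192 + 432135))/40.647 = (64.746 + 660.55)/40.647 = 17.844 mm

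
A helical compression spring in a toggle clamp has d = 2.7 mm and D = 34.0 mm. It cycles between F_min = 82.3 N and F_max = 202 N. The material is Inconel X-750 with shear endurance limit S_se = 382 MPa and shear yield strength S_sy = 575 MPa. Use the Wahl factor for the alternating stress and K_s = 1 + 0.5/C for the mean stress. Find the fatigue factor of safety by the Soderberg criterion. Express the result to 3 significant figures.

0.527

C = D/d = 34.0/2.7 = 12.5926; K_W = (4C−1)/(4C−4)+0.615/C = 1.1135; K_s = 1+0.5/C = 1.0397
F_a = (F_max−F_min)/2 = 59.85 N; F_m = (F_max+F_min)/2 = 142.15 N
τ_a = K_W·8F_aD/(πd³) = 1.1135 × 263.26 = 293.15 MPa
τ_m = K_s·8F_mD/(πd³) = 1.0397 × 625.28 = 650.11 MPa
Soderberg: 1/n_f = τ_a/S_se + τ_m/S_sy = 293.15/382 + 650.11/575 = 0.76742 + 1.13062 = 1.898
n_f = 1/1.898 = 0.5269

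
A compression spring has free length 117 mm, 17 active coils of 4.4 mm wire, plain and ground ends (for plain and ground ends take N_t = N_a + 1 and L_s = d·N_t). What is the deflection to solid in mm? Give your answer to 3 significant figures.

37.8 mm

N_t = 18; L_s = 4.4·18 = 79.2 mm
δ_solid = L₀ − L_s = 117 − 79.2 = 37.8 mm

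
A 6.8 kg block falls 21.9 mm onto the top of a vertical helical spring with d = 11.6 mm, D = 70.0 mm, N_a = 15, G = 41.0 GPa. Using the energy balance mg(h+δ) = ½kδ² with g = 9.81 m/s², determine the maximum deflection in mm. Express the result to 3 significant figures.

k = Gd⁴/(8D³N_a) = (41.0×10³)(11.6⁴)/(8·70.0³·15) = 18.036 N/mm
W = mg = 6.8 × 9.81 = 66.708 N
½kδ² − Wδ − Wh = 0 → δ = (W + √(W² + 2kWh))/k
δ = (66.708 + √(4450 + 52697.8))/18.036 = (66.708 + 239.06)/18.036 = 16.953 mm

17.0 mm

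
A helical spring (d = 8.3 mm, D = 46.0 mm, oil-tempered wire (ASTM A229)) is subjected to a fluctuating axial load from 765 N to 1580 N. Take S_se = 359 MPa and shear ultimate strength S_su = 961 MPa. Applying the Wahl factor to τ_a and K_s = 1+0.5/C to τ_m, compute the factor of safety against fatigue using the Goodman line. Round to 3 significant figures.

1.76

C = D/d = 46.0/8.3 = 5.5422; K_W = (4C−1)/(4C−4)+0.615/C = 1.2761; K_s = 1+0.5/C = 1.0902
F_a = (F_max−F_min)/2 = 407.5 N; F_m = (F_max+F_min)/2 = 1172.5 N
τ_a = K_W·8F_aD/(πd³) = 1.2761 × 83.482 = 106.53 MPa
τ_m = K_s·8F_mD/(πd³) = 1.0902 × 240.2 = 261.87 MPa
Goodman: 1/n_f = τ_a/S_se + τ_m/S_su = 106.53/359 + 261.87/961 = 0.29674 + 0.27250 = 0.56924
n_f = 1/0.56924 = 1.757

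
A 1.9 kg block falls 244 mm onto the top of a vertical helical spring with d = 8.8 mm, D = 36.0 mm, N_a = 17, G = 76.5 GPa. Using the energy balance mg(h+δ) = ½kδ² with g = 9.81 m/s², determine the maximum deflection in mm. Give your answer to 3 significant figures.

11.5 mm

k = Gd⁴/(8D³N_a) = (76.5×10³)(8.8⁴)/(8·36.0³·17) = 72.301 N/mm
W = mg = 1.9 × 9.81 = 18.639 N
½kδ² − Wδ − Wh = 0 → δ = (W + √(W² + 2kWh))/k
δ = (18.639 + √(347.41 + 657640))/72.301 = (18.639 + 811.16)/72.301 = 11.477 mm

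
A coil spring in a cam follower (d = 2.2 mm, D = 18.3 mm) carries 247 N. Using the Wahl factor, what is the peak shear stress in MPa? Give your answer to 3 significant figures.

1270 MPa

Spring index C = D/d = 18.3/2.2 = 8.3182
K_W = (4C−1)/(4C−4) + 0.615/C = 32.273/29.273 + 0.0739 = 1.1764
τ₀ = 8FD/(πd³) = 8·247·18.3/(π·2.2³) = 36160.8/33.452 = 1081 MPa
τ_max = K·τ₀ = 1.1764 × 1081 = 1271.7 MPa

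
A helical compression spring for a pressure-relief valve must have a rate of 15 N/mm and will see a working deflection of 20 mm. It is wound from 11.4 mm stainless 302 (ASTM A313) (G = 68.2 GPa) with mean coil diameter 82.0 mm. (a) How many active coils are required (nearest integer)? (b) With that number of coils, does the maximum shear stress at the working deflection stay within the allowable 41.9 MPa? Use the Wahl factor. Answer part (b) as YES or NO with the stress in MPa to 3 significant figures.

N_a = Gd⁴/(8D³k) = (68.2×10³)(11.4⁴)/(8·82.0³·15) = 17.41 → N_a = 17
Actual rate k = Gd⁴/(8D³·17) = 15.361 N/mm
Working load F = kδ = 15.361·20 = 307.22 N
C = 82.0/11.4 = 7.1930; K_W = (4C−1)/(4C−4)+0.615/C = 1.2066
τ_max = K_W·8FD/(πd³) = 1.2066·43.3 = 52.247 MPa
τ_max > 41.9 MPa → exceeds allowable

(a) 17 coils; (b) NO, τ_max = 52.2 MPa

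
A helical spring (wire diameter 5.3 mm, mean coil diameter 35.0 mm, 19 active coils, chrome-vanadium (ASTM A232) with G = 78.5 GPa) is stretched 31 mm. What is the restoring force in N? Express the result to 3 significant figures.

k = Gd⁴/(8D³N_a) = (78.5×10³)(5.3⁴)/(8·35.0³·19) = 9.5044 N/mm
F = k·δ = 9.5044 × 31 = 294.64 N

295 N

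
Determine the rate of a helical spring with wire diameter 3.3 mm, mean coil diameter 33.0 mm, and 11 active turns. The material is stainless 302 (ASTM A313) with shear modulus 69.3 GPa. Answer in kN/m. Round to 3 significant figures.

k = Gd⁴/(8D³N_a) = (69.3×10³ × 3.3⁴) / (8 × 33.0³ × 11)
  = 8.21843e+06 / 3.16246e+06 = 2.5987 N/mm

2.60 kN/m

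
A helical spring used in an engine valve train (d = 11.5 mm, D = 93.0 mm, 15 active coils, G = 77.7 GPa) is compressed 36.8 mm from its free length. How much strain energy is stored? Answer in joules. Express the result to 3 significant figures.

9.53 J

k = Gd⁴/(8D³N_a) = (77.7×10³)(11.5⁴)/(8·93.0³·15) = 14.079 N/mm
U = ½kδ² = 0.5 × 14.079 × 36.8² = 9533.4 N·mm = 9.5334 J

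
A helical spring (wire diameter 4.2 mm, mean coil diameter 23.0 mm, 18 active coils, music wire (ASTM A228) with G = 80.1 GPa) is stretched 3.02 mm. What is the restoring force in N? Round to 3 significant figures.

k = Gd⁴/(8D³N_a) = (80.1×10³)(4.2⁴)/(8·23.0³·18) = 14.226 N/mm
F = k·δ = 14.226 × 3.02 = 42.963 N

43.0 N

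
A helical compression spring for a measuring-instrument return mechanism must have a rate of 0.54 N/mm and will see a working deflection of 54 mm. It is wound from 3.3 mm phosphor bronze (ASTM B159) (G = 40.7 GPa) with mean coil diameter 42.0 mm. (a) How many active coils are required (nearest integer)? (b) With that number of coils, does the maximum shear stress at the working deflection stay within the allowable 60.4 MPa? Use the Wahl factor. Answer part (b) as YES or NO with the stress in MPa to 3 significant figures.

N_a = Gd⁴/(8D³k) = (40.7×10³)(3.3⁴)/(8·42.0³·0.54) = 15.08 → N_a = 15
Actual rate k = Gd⁴/(8D³·15) = 0.5429 N/mm
Working load F = kδ = 0.5429·54 = 29.317 N
C = 42.0/3.3 = 12.7273; K_W = (4C−1)/(4C−4)+0.615/C = 1.1123
τ_max = K_W·8FD/(πd³) = 1.1123·87.249 = 97.045 MPa
τ_max > 60.4 MPa → exceeds allowable

(a) 15 coils; (b) NO, τ_max = 97.0 MPa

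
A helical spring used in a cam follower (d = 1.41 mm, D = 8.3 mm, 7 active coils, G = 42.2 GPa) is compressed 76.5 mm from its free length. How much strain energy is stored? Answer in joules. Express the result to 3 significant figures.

15.2 J

k = Gd⁴/(8D³N_a) = (42.2×10³)(1.41⁴)/(8·8.3³·7) = 5.2091 N/mm
U = ½kδ² = 0.5 × 5.2091 × 76.5² = 15243 N·mm = 15.243 J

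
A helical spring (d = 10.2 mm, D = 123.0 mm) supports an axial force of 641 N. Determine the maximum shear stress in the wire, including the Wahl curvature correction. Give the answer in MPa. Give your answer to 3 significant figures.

Spring index C = D/d = 123.0/10.2 = 12.0588
K_W = (4C−1)/(4C−4) + 0.615/C = 47.235/44.235 + 0.0510 = 1.1188
τ₀ = 8FD/(πd³) = 8·641·123.0/(π·10.2³) = 630744/3333.9 = 189.19 MPa
τ_max = K·τ₀ = 1.1188 × 189.19 = 211.67 MPa

212 MPa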